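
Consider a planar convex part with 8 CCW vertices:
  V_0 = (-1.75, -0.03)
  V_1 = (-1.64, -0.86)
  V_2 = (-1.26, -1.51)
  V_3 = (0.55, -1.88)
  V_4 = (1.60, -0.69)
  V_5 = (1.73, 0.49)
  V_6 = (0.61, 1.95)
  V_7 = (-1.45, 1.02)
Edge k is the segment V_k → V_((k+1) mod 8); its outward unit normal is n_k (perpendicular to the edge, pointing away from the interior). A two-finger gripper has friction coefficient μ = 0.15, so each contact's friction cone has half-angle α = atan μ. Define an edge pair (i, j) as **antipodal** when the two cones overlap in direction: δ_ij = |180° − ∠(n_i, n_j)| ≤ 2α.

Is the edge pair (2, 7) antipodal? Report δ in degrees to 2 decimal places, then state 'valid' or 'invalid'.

α = atan 0.15 = 8.53°;  2α = 17.06°
edge 2: e_2 = (+1.81, -0.37);  n_2 = (-0.2003, -0.9797)
edge 7: e_7 = (-0.30, -1.05);  n_7 = (-0.9615, +0.2747)
∠(n_2, n_7) = 94.39°
δ = |180° − 94.39°| = 85.61°
85.61° > 2α = 17.06°  →  invalid

δ = 85.61°, invalid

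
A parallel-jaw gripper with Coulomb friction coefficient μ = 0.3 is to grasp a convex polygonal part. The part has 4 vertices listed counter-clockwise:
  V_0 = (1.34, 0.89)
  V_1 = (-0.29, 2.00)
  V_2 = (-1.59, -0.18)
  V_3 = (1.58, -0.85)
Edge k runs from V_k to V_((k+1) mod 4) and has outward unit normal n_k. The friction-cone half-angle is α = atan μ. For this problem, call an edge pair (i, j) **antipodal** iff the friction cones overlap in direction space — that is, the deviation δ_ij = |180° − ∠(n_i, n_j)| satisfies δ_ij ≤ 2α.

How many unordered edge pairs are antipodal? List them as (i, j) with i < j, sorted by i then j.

count = 1; pairs: (0,2)

α = atan 0.3 = 16.70°;  2α = 33.40°
n_0 = (+0.5629, +0.8265)
n_1 = (-0.8589, +0.5122)
n_2 = (-0.2068, -0.9784)
n_3 = (+0.9906, +0.1366)
  (0,1): δ = 86.55°  ·
  (0,2): δ = 22.32°  ✓
  (0,3): δ = 132.11°  ·
  (1,2): δ = 71.13°  ·
  (1,3): δ = 38.66°  ·
  (2,3): δ = 70.21°  ·
antipodal pairs: 1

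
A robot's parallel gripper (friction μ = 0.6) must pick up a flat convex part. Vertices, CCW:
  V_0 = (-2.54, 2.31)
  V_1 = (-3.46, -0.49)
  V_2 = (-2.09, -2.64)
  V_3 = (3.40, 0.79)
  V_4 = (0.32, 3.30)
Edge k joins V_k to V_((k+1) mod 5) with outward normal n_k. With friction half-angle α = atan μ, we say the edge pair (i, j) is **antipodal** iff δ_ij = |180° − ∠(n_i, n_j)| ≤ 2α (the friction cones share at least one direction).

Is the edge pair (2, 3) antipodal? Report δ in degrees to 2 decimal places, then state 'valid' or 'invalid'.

δ = 71.17°, invalid

α = atan 0.6 = 30.96°;  2α = 61.93°
edge 2: e_2 = (+5.49, +3.43);  n_2 = (+0.5299, -0.8481)
edge 3: e_3 = (-3.08, +2.51);  n_3 = (+0.6317, +0.7752)
∠(n_2, n_3) = 108.83°
δ = |180° − 108.83°| = 71.17°
71.17° > 2α = 61.93°  →  invalid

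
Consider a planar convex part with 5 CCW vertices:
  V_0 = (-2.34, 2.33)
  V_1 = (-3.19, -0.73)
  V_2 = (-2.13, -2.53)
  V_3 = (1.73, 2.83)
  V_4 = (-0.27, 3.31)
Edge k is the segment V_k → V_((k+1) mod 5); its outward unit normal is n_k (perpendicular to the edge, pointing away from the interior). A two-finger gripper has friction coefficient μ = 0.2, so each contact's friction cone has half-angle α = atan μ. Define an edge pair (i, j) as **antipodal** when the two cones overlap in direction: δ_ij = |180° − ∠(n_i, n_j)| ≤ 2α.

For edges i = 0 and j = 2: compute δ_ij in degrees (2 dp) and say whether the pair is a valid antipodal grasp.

α = atan 0.2 = 11.31°;  2α = 22.62°
edge 0: e_0 = (-0.85, -3.06);  n_0 = (-0.9635, +0.2676)
edge 2: e_2 = (+3.86, +5.36);  n_2 = (+0.8115, -0.5844)
∠(n_0, n_2) = 159.76°
δ = |180° − 159.76°| = 20.24°
20.24° ≤ 2α = 22.62°  →  valid

δ = 20.24°, valid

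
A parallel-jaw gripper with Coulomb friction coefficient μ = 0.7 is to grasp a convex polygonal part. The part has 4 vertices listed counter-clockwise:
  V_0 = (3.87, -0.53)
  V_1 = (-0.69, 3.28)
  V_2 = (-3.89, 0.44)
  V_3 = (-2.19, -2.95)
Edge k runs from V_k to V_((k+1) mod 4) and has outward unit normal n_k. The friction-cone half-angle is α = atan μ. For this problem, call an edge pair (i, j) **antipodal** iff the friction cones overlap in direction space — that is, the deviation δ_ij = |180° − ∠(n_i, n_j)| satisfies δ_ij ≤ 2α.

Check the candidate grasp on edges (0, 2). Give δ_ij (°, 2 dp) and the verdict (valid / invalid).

δ = 23.49°, valid

α = atan 0.7 = 34.99°;  2α = 69.98°
edge 0: e_0 = (-4.56, +3.81);  n_0 = (+0.6412, +0.7674)
edge 2: e_2 = (+1.70, -3.39);  n_2 = (-0.8939, -0.4483)
∠(n_0, n_2) = 156.51°
δ = |180° − 156.51°| = 23.49°
23.49° ≤ 2α = 69.98°  →  valid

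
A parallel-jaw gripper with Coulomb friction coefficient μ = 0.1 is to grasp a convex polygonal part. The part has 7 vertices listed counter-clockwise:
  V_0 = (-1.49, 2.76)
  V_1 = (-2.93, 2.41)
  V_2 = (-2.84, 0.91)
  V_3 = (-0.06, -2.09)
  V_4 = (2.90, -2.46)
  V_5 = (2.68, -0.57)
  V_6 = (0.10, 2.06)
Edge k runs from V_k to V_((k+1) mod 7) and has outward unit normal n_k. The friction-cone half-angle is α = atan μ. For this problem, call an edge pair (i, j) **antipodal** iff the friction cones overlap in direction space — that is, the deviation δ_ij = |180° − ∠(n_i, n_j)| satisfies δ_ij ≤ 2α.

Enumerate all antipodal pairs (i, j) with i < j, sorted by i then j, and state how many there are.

count = 2; pairs: (1,4), (2,5)

α = atan 0.1 = 5.71°;  2α = 11.42°
n_0 = (-0.2362, +0.9717)
n_1 = (-0.9982, -0.0599)
n_2 = (-0.7335, -0.6797)
n_3 = (-0.1240, -0.9923)
n_4 = (+0.9933, +0.1156)
n_5 = (+0.7139, +0.7003)
n_6 = (+0.4029, +0.9152)
  (0,1): δ = 100.23°  ·
  (0,2): δ = 60.84°  ·
  (0,3): δ = 20.79°  ·
  (0,4): δ = 82.98°  ·
  (0,5): δ = 120.79°  ·
  (0,6): δ = 142.58°  ·
  (1,2): δ = 140.61°  ·
  (1,3): δ = 100.56°  ·
  (1,4): δ = 3.21°  ✓
  (1,5): δ = 41.02°  ·
  (1,6): δ = 62.80°  ·
  (2,3): δ = 139.95°  ·
  (2,4): δ = 36.18°  ·
  (2,5): δ = 1.63°  ✓
  (2,6): δ = 23.42°  ·
  (3,4): δ = 76.24°  ·
  (3,5): δ = 38.42°  ·
  (3,6): δ = 16.64°  ·
  (4,5): δ = 142.19°  ·
  (4,6): δ = 120.40°  ·
  (5,6): δ = 158.21°  ·
antipodal pairs: 2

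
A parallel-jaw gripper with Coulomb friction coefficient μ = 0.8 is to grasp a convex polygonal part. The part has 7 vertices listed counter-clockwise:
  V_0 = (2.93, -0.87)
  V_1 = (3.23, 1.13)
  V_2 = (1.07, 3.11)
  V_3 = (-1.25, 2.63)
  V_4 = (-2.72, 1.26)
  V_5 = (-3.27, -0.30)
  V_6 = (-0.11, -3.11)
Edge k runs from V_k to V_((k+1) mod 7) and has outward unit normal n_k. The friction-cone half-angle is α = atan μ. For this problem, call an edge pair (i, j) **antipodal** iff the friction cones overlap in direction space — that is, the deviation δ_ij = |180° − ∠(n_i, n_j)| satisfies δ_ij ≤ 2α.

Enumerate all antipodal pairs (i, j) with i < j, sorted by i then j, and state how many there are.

α = atan 0.8 = 38.66°;  2α = 77.32°
n_0 = (+0.9889, -0.1483)
n_1 = (+0.6757, +0.7372)
n_2 = (-0.2026, +0.9793)
n_3 = (-0.6818, +0.7316)
n_4 = (-0.9431, +0.3325)
n_5 = (-0.6645, -0.7473)
n_6 = (+0.5932, -0.8051)
  (0,1): δ = 123.98°  ·
  (0,2): δ = 69.78°  ✓
  (0,3): δ = 38.49°  ✓
  (0,4): δ = 10.89°  ✓
  (0,5): δ = 56.89°  ✓
  (0,6): δ = 134.92°  ·
  (1,2): δ = 125.80°  ·
  (1,3): δ = 94.51°  ·
  (1,4): δ = 66.91°  ✓
  (1,5): δ = 0.87°  ✓
  (1,6): δ = 78.89°  ·
  (2,3): δ = 148.71°  ·
  (2,4): δ = 121.11°  ·
  (2,5): δ = 53.33°  ✓
  (2,6): δ = 24.69°  ✓
  (3,4): δ = 152.40°  ·
  (3,5): δ = 84.63°  ·
  (3,6): δ = 6.60°  ✓
  (4,5): δ = 112.22°  ·
  (4,6): δ = 34.19°  ✓
  (5,6): δ = 101.97°  ·
antipodal pairs: 10

count = 10; pairs: (0,2), (0,3), (0,4), (0,5), (1,4), (1,5), (2,5), (2,6), (3,6), (4,6)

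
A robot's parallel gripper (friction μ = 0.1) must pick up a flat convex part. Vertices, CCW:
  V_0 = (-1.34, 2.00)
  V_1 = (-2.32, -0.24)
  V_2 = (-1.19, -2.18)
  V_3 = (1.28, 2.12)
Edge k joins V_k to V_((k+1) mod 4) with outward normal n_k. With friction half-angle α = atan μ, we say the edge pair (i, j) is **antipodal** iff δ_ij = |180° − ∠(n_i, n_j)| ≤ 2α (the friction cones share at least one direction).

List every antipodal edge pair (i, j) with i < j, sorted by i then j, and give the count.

count = 1; pairs: (0,2)

α = atan 0.1 = 5.71°;  2α = 11.42°
n_0 = (-0.9162, +0.4008)
n_1 = (-0.8641, -0.5033)
n_2 = (+0.8671, -0.4981)
n_3 = (-0.0458, +0.9990)
  (0,1): δ = 126.15°  ·
  (0,2): δ = 6.24°  ✓
  (0,3): δ = 116.25°  ·
  (1,2): δ = 60.09°  ·
  (1,3): δ = 62.40°  ·
  (2,3): δ = 57.50°  ·
antipodal pairs: 1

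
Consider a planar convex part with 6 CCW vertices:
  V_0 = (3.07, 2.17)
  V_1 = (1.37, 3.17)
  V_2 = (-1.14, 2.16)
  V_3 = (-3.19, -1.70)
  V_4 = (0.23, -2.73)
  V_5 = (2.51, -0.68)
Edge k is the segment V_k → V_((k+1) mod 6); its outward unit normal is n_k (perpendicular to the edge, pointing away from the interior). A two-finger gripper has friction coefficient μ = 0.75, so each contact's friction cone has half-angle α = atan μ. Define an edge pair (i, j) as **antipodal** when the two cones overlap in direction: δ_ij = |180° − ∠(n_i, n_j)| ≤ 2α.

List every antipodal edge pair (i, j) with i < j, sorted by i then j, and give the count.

α = atan 0.75 = 36.87°;  2α = 73.74°
n_0 = (+0.5070, +0.8619)
n_1 = (-0.3733, +0.9277)
n_2 = (-0.8832, +0.4690)
n_3 = (-0.2884, -0.9575)
n_4 = (+0.6686, -0.7436)
n_5 = (+0.9812, -0.1928)
  (0,1): δ = 127.62°  ·
  (0,2): δ = 87.51°  ·
  (0,3): δ = 13.70°  ✓
  (0,4): δ = 72.42°  ✓
  (0,5): δ = 109.35°  ·
  (1,2): δ = 139.89°  ·
  (1,3): δ = 38.68°  ✓
  (1,4): δ = 20.04°  ✓
  (1,5): δ = 56.96°  ✓
  (2,3): δ = 78.79°  ·
  (2,4): δ = 20.07°  ✓
  (2,5): δ = 16.86°  ✓
  (3,4): δ = 121.28°  ·
  (3,5): δ = 84.36°  ·
  (4,5): δ = 143.08°  ·
antipodal pairs: 7

count = 7; pairs: (0,3), (0,4), (1,3), (1,4), (1,5), (2,4), (2,5)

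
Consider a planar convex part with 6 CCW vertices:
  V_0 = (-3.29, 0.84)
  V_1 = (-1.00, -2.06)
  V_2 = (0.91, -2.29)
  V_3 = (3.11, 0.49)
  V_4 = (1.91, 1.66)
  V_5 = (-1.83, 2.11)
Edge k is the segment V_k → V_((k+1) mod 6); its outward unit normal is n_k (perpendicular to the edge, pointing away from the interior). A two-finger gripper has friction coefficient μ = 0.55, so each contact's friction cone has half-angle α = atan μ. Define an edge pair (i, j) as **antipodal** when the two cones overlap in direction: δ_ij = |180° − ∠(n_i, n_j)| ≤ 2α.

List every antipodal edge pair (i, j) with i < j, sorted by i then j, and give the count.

count = 6; pairs: (0,3), (0,4), (1,3), (1,4), (1,5), (2,5)

α = atan 0.55 = 28.81°;  2α = 57.62°
n_0 = (-0.7848, -0.6197)
n_1 = (-0.1196, -0.9928)
n_2 = (+0.7842, -0.6206)
n_3 = (+0.6981, +0.7160)
n_4 = (+0.1195, +0.9928)
n_5 = (-0.6563, +0.7545)
  (0,1): δ = 135.16°  ·
  (0,2): δ = 76.65°  ·
  (0,3): δ = 7.43°  ✓
  (0,4): δ = 44.84°  ✓
  (0,5): δ = 92.72°  ·
  (1,2): δ = 121.49°  ·
  (1,3): δ = 37.41°  ✓
  (1,4): δ = 0.01°  ✓
  (1,5): δ = 47.89°  ✓
  (2,3): δ = 95.92°  ·
  (2,4): δ = 58.50°  ·
  (2,5): δ = 10.62°  ✓
  (3,4): δ = 142.59°  ·
  (3,5): δ = 94.71°  ·
  (4,5): δ = 132.12°  ·
antipodal pairs: 6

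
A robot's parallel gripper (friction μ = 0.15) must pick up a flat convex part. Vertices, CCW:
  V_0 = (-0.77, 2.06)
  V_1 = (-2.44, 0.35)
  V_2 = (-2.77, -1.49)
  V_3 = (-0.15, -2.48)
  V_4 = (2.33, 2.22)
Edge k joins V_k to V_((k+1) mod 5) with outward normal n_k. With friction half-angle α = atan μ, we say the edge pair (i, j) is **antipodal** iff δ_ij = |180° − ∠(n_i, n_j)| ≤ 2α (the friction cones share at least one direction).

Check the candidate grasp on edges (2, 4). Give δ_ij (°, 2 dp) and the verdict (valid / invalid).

α = atan 0.15 = 8.53°;  2α = 17.06°
edge 2: e_2 = (+2.62, -0.99);  n_2 = (-0.3535, -0.9354)
edge 4: e_4 = (-3.10, -0.16);  n_4 = (-0.0515, +0.9987)
∠(n_2, n_4) = 156.35°
δ = |180° − 156.35°| = 23.65°
23.65° > 2α = 17.06°  →  invalid

δ = 23.65°, invalid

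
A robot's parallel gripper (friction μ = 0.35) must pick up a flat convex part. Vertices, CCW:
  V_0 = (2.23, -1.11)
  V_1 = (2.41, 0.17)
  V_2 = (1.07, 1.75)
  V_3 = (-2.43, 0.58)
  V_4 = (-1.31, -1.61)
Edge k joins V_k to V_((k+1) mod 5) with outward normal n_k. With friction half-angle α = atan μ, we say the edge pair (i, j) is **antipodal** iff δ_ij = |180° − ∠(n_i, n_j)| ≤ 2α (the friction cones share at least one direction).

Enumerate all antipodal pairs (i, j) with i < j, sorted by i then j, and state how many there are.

α = atan 0.35 = 19.29°;  2α = 38.58°
n_0 = (+0.9903, -0.1393)
n_1 = (+0.7627, +0.6468)
n_2 = (-0.3170, +0.9484)
n_3 = (-0.8903, -0.4553)
n_4 = (+0.1399, -0.9902)
  (0,1): δ = 131.69°  ·
  (0,2): δ = 63.51°  ·
  (0,3): δ = 35.09°  ✓
  (0,4): δ = 106.04°  ·
  (1,2): δ = 111.82°  ·
  (1,3): δ = 13.22°  ✓
  (1,4): δ = 57.74°  ·
  (2,3): δ = 81.40°  ·
  (2,4): δ = 10.44°  ✓
  (3,4): δ = 109.05°  ·
antipodal pairs: 3

count = 3; pairs: (0,3), (1,3), (2,4)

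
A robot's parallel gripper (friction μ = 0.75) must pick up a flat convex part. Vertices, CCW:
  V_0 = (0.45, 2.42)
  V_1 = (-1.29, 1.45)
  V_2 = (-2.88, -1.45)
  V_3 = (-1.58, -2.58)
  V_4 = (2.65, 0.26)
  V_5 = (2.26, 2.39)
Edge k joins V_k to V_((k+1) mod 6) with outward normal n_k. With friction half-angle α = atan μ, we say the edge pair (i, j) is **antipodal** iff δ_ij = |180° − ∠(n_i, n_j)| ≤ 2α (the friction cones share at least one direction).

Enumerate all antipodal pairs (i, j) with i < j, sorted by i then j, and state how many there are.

α = atan 0.75 = 36.87°;  2α = 73.74°
n_0 = (-0.4869, +0.8734)
n_1 = (-0.8769, +0.4808)
n_2 = (-0.6560, -0.7547)
n_3 = (+0.5574, -0.8302)
n_4 = (+0.9836, +0.1801)
n_5 = (+0.0166, +0.9999)
  (0,1): δ = 147.87°  ·
  (0,2): δ = 70.14°  ✓
  (0,3): δ = 4.74°  ✓
  (0,4): δ = 71.24°  ✓
  (0,5): δ = 149.91°  ·
  (1,2): δ = 102.26°  ·
  (1,3): δ = 27.39°  ✓
  (1,4): δ = 39.11°  ✓
  (1,5): δ = 117.79°  ·
  (2,3): δ = 105.12°  ·
  (2,4): δ = 38.63°  ✓
  (2,5): δ = 40.05°  ✓
  (3,4): δ = 113.50°  ·
  (3,5): δ = 34.83°  ✓
  (4,5): δ = 101.33°  ·
antipodal pairs: 8

count = 8; pairs: (0,2), (0,3), (0,4), (1,3), (1,4), (2,4), (2,5), (3,5)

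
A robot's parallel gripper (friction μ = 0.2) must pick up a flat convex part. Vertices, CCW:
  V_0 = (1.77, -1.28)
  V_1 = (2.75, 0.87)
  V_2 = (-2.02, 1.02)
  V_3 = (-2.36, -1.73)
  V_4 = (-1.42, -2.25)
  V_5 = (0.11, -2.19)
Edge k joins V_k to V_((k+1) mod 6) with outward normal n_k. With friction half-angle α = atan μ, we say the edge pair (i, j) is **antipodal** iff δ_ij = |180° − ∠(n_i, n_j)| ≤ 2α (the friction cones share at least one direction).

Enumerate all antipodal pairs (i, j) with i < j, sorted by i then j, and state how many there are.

α = atan 0.2 = 11.31°;  2α = 22.62°
n_0 = (+0.9099, -0.4148)
n_1 = (+0.0314, +0.9995)
n_2 = (-0.9924, +0.1227)
n_3 = (-0.4841, -0.8750)
n_4 = (+0.0392, -0.9992)
n_5 = (+0.4807, -0.8769)
  (0,1): δ = 67.30°  ·
  (0,2): δ = 17.46°  ✓
  (0,3): δ = 85.55°  ·
  (0,4): δ = 116.75°  ·
  (0,5): δ = 143.24°  ·
  (1,2): δ = 95.25°  ·
  (1,3): δ = 27.15°  ·
  (1,4): δ = 4.05°  ✓
  (1,5): δ = 30.53°  ·
  (2,3): δ = 111.90°  ·
  (2,4): δ = 80.71°  ·
  (2,5): δ = 54.22°  ·
  (3,4): δ = 148.80°  ·
  (3,5): δ = 122.32°  ·
  (4,5): δ = 153.51°  ·
antipodal pairs: 2

count = 2; pairs: (0,2), (1,4)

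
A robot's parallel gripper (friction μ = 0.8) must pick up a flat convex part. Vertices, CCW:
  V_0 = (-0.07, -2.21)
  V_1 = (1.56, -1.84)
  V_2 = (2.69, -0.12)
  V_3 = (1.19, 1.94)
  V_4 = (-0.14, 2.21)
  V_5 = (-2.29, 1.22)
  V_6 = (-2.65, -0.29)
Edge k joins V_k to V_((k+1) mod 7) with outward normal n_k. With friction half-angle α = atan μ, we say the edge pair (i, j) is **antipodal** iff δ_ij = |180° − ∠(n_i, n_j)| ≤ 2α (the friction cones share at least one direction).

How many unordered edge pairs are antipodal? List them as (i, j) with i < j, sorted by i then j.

count = 11; pairs: (0,2), (0,3), (0,4), (0,5), (1,3), (1,4), (1,5), (2,5), (2,6), (3,6), (4,6)

α = atan 0.8 = 38.66°;  2α = 77.32°
n_0 = (+0.2214, -0.9752)
n_1 = (+0.8358, -0.5491)
n_2 = (+0.8084, +0.5886)
n_3 = (+0.1989, +0.9800)
n_4 = (-0.4183, +0.9083)
n_5 = (-0.9727, +0.2319)
n_6 = (-0.5970, -0.8022)
  (0,1): δ = 136.09°  ·
  (0,2): δ = 66.73°  ✓
  (0,3): δ = 24.26°  ✓
  (0,4): δ = 11.94°  ✓
  (0,5): δ = 63.80°  ✓
  (0,6): δ = 130.55°  ·
  (1,2): δ = 110.64°  ·
  (1,3): δ = 68.17°  ✓
  (1,4): δ = 31.97°  ✓
  (1,5): δ = 19.89°  ✓
  (1,6): δ = 86.65°  ·
  (2,3): δ = 137.54°  ·
  (2,4): δ = 101.34°  ·
  (2,5): δ = 49.47°  ✓
  (2,6): δ = 17.28°  ✓
  (3,4): δ = 143.80°  ·
  (3,5): δ = 91.93°  ·
  (3,6): δ = 25.18°  ✓
  (4,5): δ = 128.13°  ·
  (4,6): δ = 61.38°  ✓
  (5,6): δ = 113.25°  ·
antipodal pairs: 11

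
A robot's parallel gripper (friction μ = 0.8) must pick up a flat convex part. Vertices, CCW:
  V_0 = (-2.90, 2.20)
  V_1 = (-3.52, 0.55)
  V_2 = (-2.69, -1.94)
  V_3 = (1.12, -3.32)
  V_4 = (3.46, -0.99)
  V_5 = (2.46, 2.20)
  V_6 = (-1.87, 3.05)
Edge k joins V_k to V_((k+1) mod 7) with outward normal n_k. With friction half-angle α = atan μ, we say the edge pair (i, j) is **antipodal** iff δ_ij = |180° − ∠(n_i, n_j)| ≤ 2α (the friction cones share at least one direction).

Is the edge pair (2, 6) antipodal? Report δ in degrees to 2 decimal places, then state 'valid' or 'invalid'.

α = atan 0.8 = 38.66°;  2α = 77.32°
edge 2: e_2 = (+3.81, -1.38);  n_2 = (-0.3406, -0.9402)
edge 6: e_6 = (-1.03, -0.85);  n_6 = (-0.6365, +0.7713)
∠(n_2, n_6) = 120.56°
δ = |180° − 120.56°| = 59.44°
59.44° ≤ 2α = 77.32°  →  valid

δ = 59.44°, valid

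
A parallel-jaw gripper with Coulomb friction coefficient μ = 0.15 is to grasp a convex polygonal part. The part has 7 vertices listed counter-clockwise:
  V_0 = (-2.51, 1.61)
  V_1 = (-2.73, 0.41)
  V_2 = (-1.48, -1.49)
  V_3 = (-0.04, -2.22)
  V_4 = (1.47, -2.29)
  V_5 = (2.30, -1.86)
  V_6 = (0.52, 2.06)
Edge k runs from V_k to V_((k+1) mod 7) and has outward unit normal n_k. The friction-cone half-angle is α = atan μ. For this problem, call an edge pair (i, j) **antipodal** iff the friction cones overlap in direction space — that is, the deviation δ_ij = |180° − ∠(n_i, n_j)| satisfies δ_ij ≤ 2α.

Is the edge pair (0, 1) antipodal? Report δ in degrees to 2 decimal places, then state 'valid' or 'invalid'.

α = atan 0.15 = 8.53°;  2α = 17.06°
edge 0: e_0 = (-0.22, -1.20);  n_0 = (-0.9836, +0.1803)
edge 1: e_1 = (+1.25, -1.90);  n_1 = (-0.8354, -0.5496)
∠(n_0, n_1) = 43.73°
δ = |180° − 43.73°| = 136.27°
136.27° > 2α = 17.06°  →  invalid

δ = 136.27°, invalid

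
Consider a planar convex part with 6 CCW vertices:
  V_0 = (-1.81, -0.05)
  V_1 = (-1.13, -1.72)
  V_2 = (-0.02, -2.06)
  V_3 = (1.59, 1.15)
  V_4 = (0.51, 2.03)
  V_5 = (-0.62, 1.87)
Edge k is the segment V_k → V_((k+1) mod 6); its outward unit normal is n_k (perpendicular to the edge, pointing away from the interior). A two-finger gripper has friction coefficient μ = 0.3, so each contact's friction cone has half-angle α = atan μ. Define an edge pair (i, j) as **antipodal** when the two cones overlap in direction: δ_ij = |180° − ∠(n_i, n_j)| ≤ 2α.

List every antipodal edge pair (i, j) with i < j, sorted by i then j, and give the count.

count = 4; pairs: (0,3), (1,3), (1,4), (2,5)

α = atan 0.3 = 16.70°;  2α = 33.40°
n_0 = (-0.9262, -0.3771)
n_1 = (-0.2929, -0.9562)
n_2 = (+0.8939, -0.4483)
n_3 = (+0.6317, +0.7752)
n_4 = (-0.1402, +0.9901)
n_5 = (-0.8500, +0.5268)
  (0,1): δ = 129.19°  ·
  (0,2): δ = 48.79°  ·
  (0,3): δ = 28.67°  ✓
  (0,4): δ = 75.90°  ·
  (0,5): δ = 126.05°  ·
  (1,2): δ = 99.61°  ·
  (1,3): δ = 22.14°  ✓
  (1,4): δ = 25.09°  ✓
  (1,5): δ = 75.24°  ·
  (2,3): δ = 102.54°  ·
  (2,4): δ = 55.30°  ·
  (2,5): δ = 5.15°  ✓
  (3,4): δ = 132.77°  ·
  (3,5): δ = 82.62°  ·
  (4,5): δ = 129.85°  ·
antipodal pairs: 4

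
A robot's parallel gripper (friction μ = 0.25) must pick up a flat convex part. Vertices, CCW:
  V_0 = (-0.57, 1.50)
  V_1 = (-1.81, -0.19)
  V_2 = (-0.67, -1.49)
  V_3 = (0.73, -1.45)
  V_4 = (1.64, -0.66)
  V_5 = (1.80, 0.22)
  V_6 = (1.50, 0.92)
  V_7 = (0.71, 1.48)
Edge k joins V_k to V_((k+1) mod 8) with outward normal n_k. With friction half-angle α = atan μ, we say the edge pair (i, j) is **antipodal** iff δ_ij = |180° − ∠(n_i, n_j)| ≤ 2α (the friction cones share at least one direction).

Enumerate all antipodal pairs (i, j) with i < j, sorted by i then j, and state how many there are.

α = atan 0.25 = 14.04°;  2α = 28.07°
n_0 = (-0.8063, +0.5916)
n_1 = (-0.7519, -0.6593)
n_2 = (+0.0286, -0.9996)
n_3 = (+0.6556, -0.7551)
n_4 = (+0.9839, -0.1789)
n_5 = (+0.9191, +0.3939)
n_6 = (+0.5783, +0.8158)
n_7 = (+0.0156, +0.9999)
  (0,1): δ = 102.48°  ·
  (0,2): δ = 52.09°  ·
  (0,3): δ = 12.77°  ✓
  (0,4): δ = 25.96°  ✓
  (0,5): δ = 59.47°  ·
  (0,6): δ = 90.94°  ·
  (0,7): δ = 125.37°  ·
  (1,2): δ = 129.61°  ·
  (1,3): δ = 90.29°  ·
  (1,4): δ = 51.55°  ·
  (1,5): δ = 18.05°  ✓
  (1,6): δ = 13.42°  ✓
  (1,7): δ = 47.86°  ·
  (2,3): δ = 140.67°  ·
  (2,4): δ = 101.94°  ·
  (2,5): δ = 68.44°  ·
  (2,6): δ = 36.97°  ·
  (2,7): δ = 2.53°  ✓
  (3,4): δ = 141.27°  ·
  (3,5): δ = 107.76°  ·
  (3,6): δ = 76.29°  ·
  (3,7): δ = 41.86°  ·
  (4,5): δ = 146.50°  ·
  (4,6): δ = 115.03°  ·
  (4,7): δ = 80.59°  ·
  (5,6): δ = 148.53°  ·
  (5,7): δ = 114.09°  ·
  (6,7): δ = 145.56°  ·
antipodal pairs: 5

count = 5; pairs: (0,3), (0,4), (1,5), (1,6), (2,7)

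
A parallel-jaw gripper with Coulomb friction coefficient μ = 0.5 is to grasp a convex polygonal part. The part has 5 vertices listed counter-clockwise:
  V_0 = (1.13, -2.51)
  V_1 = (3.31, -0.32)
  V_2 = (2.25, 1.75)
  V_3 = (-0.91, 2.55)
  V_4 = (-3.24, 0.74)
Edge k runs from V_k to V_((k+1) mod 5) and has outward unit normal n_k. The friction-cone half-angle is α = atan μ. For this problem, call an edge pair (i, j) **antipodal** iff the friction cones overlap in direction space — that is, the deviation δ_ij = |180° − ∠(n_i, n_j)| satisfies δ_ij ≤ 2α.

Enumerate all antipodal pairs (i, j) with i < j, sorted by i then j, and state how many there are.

α = atan 0.5 = 26.57°;  2α = 53.13°
n_0 = (+0.7087, -0.7055)
n_1 = (+0.8901, +0.4558)
n_2 = (+0.2454, +0.9694)
n_3 = (-0.6135, +0.7897)
n_4 = (-0.5968, -0.8024)
  (0,1): δ = 108.02°  ·
  (0,2): δ = 59.34°  ·
  (0,3): δ = 7.29°  ✓
  (0,4): δ = 98.23°  ·
  (1,2): δ = 131.32°  ·
  (1,3): δ = 79.28°  ·
  (1,4): δ = 26.25°  ✓
  (2,3): δ = 127.95°  ·
  (2,4): δ = 22.43°  ✓
  (3,4): δ = 74.48°  ·
antipodal pairs: 3

count = 3; pairs: (0,3), (1,4), (2,4)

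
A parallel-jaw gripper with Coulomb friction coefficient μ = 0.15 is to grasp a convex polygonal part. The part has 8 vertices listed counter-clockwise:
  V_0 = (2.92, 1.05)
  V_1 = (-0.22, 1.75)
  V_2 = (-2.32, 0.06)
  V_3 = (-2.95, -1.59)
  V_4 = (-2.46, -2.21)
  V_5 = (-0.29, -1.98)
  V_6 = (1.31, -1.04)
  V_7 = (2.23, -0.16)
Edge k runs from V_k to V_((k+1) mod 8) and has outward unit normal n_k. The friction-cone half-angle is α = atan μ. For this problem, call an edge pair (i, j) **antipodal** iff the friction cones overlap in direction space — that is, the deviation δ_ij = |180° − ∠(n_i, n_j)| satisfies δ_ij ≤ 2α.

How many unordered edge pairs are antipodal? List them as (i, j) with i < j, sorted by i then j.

count = 3; pairs: (1,5), (1,6), (2,7)

α = atan 0.15 = 8.53°;  2α = 17.06°
n_0 = (+0.2176, +0.9760)
n_1 = (-0.6270, +0.7791)
n_2 = (-0.9342, +0.3567)
n_3 = (-0.7846, -0.6201)
n_4 = (+0.1054, -0.9944)
n_5 = (+0.5065, -0.8622)
n_6 = (+0.6912, -0.7226)
n_7 = (+0.8687, -0.4954)
  (0,1): δ = 128.61°  ·
  (0,2): δ = 98.33°  ·
  (0,3): δ = 39.11°  ·
  (0,4): δ = 18.62°  ·
  (0,5): δ = 43.00°  ·
  (0,6): δ = 56.29°  ·
  (0,7): δ = 72.87°  ·
  (1,2): δ = 149.72°  ·
  (1,3): δ = 90.51°  ·
  (1,4): δ = 32.78°  ·
  (1,5): δ = 8.39°  ✓
  (1,6): δ = 4.90°  ✓
  (1,7): δ = 21.48°  ·
  (2,3): δ = 120.78°  ·
  (2,4): δ = 63.05°  ·
  (2,5): δ = 38.67°  ·
  (2,6): δ = 25.38°  ·
  (2,7): δ = 8.80°  ✓
  (3,4): δ = 122.27°  ·
  (3,5): δ = 97.89°  ·
  (3,6): δ = 84.59°  ·
  (3,7): δ = 68.01°  ·
  (4,5): δ = 155.62°  ·
  (4,6): δ = 142.32°  ·
  (4,7): δ = 125.74°  ·
  (5,6): δ = 166.71°  ·
  (5,7): δ = 150.13°  ·
  (6,7): δ = 163.42°  ·
antipodal pairs: 3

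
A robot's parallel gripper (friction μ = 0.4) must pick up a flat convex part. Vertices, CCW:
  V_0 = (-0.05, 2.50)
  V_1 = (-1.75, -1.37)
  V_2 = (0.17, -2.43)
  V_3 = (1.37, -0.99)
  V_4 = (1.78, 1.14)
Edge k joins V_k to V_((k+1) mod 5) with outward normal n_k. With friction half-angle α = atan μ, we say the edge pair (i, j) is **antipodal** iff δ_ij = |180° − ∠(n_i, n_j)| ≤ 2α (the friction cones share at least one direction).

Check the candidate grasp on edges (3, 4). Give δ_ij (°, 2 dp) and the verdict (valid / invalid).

α = atan 0.4 = 21.80°;  2α = 43.60°
edge 3: e_3 = (+0.41, +2.13);  n_3 = (+0.9820, -0.1890)
edge 4: e_4 = (-1.83, +1.36);  n_4 = (+0.5965, +0.8026)
∠(n_3, n_4) = 64.28°
δ = |180° − 64.28°| = 115.72°
115.72° > 2α = 43.60°  →  invalid

δ = 115.72°, invalid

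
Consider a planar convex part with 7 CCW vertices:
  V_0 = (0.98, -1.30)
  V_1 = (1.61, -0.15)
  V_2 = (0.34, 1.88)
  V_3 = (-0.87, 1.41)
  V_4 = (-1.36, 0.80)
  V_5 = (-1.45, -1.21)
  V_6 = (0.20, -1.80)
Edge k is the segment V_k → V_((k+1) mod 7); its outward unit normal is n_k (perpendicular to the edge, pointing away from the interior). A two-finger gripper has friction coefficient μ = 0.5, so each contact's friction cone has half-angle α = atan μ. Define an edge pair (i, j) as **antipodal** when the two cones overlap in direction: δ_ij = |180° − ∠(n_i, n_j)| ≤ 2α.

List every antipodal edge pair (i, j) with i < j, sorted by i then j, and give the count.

α = atan 0.5 = 26.57°;  2α = 53.13°
n_0 = (+0.8770, -0.4805)
n_1 = (+0.8478, +0.5304)
n_2 = (-0.3621, +0.9321)
n_3 = (-0.7796, +0.6263)
n_4 = (-0.9990, +0.0447)
n_5 = (-0.3367, -0.9416)
n_6 = (+0.5397, -0.8419)
  (0,1): δ = 119.25°  ·
  (0,2): δ = 40.06°  ✓
  (0,3): δ = 10.06°  ✓
  (0,4): δ = 26.15°  ✓
  (0,5): δ = 99.04°  ·
  (0,6): δ = 151.38°  ·
  (1,2): δ = 100.80°  ·
  (1,3): δ = 70.80°  ·
  (1,4): δ = 34.59°  ✓
  (1,5): δ = 38.29°  ✓
  (1,6): δ = 90.63°  ·
  (2,3): δ = 150.00°  ·
  (2,4): δ = 113.79°  ·
  (2,5): δ = 40.90°  ✓
  (2,6): δ = 11.43°  ✓
  (3,4): δ = 143.79°  ·
  (3,5): δ = 70.90°  ·
  (3,6): δ = 18.56°  ✓
  (4,5): δ = 107.11°  ·
  (4,6): δ = 54.78°  ·
  (5,6): δ = 127.66°  ·
antipodal pairs: 8

count = 8; pairs: (0,2), (0,3), (0,4), (1,4), (1,5), (2,5), (2,6), (3,6)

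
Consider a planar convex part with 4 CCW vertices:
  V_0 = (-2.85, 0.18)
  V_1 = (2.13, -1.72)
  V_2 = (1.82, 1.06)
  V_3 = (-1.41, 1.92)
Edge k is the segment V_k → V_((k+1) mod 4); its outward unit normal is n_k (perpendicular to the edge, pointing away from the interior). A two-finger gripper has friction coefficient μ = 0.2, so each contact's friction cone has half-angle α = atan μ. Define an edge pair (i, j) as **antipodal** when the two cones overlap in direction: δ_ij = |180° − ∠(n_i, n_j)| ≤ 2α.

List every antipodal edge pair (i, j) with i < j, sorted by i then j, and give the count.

α = atan 0.2 = 11.31°;  2α = 22.62°
n_0 = (-0.3565, -0.9343)
n_1 = (+0.9938, +0.1108)
n_2 = (+0.2573, +0.9663)
n_3 = (-0.7704, +0.6376)
  (0,1): δ = 62.75°  ·
  (0,2): δ = 5.97°  ✓
  (0,3): δ = 71.27°  ·
  (1,2): δ = 111.27°  ·
  (1,3): δ = 45.97°  ·
  (2,3): δ = 114.70°  ·
antipodal pairs: 1

count = 1; pairs: (0,2)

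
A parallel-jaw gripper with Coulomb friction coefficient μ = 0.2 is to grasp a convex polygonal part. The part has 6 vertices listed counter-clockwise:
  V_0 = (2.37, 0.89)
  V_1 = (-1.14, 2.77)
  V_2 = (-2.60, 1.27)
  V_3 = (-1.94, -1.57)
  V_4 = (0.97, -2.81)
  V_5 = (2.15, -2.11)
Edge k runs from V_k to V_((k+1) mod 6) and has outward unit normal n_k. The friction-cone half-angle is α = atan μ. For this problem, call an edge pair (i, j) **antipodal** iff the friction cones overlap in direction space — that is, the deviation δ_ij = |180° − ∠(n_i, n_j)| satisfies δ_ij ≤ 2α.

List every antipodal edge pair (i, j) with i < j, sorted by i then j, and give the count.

α = atan 0.2 = 11.31°;  2α = 22.62°
n_0 = (+0.4722, +0.8815)
n_1 = (-0.7166, +0.6975)
n_2 = (-0.9740, -0.2264)
n_3 = (-0.3920, -0.9200)
n_4 = (+0.5102, -0.8601)
n_5 = (+0.9973, -0.0731)
  (0,1): δ = 106.05°  ·
  (0,2): δ = 48.74°  ·
  (0,3): δ = 5.09°  ✓
  (0,4): δ = 58.85°  ·
  (0,5): δ = 113.98°  ·
  (1,2): δ = 122.69°  ·
  (1,3): δ = 68.85°  ·
  (1,4): δ = 15.10°  ✓
  (1,5): δ = 40.03°  ·
  (2,3): δ = 126.16°  ·
  (2,4): δ = 72.41°  ·
  (2,5): δ = 17.28°  ✓
  (3,4): δ = 126.24°  ·
  (3,5): δ = 71.11°  ·
  (4,5): δ = 124.87°  ·
antipodal pairs: 3

count = 3; pairs: (0,3), (1,4), (2,5)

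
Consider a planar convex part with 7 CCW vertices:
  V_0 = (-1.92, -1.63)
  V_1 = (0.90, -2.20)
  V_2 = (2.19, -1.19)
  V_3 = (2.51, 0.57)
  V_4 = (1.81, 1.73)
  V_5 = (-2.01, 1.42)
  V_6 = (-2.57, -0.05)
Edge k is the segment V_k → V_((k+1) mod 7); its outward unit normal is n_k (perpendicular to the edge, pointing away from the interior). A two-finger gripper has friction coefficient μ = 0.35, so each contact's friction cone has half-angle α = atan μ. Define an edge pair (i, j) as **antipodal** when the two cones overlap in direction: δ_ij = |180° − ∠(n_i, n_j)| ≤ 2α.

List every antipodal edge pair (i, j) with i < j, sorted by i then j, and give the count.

count = 6; pairs: (0,4), (1,4), (1,5), (2,5), (2,6), (3,6)

α = atan 0.35 = 19.29°;  2α = 38.58°
n_0 = (-0.1981, -0.9802)
n_1 = (+0.6165, -0.7874)
n_2 = (+0.9839, -0.1789)
n_3 = (+0.8562, +0.5167)
n_4 = (-0.0809, +0.9967)
n_5 = (-0.9345, +0.3560)
n_6 = (-0.9248, -0.3805)
  (0,1): δ = 130.51°  ·
  (0,2): δ = 88.88°  ·
  (0,3): δ = 47.46°  ·
  (0,4): δ = 16.07°  ✓
  (0,5): δ = 80.57°  ·
  (0,6): δ = 123.79°  ·
  (1,2): δ = 138.36°  ·
  (1,3): δ = 96.95°  ·
  (1,4): δ = 33.42°  ✓
  (1,5): δ = 31.09°  ✓
  (1,6): δ = 74.30°  ·
  (2,3): δ = 138.59°  ·
  (2,4): δ = 75.06°  ·
  (2,5): δ = 10.55°  ✓
  (2,6): δ = 32.67°  ✓
  (3,4): δ = 116.47°  ·
  (3,5): δ = 51.96°  ·
  (3,6): δ = 8.75°  ✓
  (4,5): δ = 115.49°  ·
  (4,6): δ = 72.28°  ·
  (5,6): δ = 136.78°  ·
antipodal pairs: 6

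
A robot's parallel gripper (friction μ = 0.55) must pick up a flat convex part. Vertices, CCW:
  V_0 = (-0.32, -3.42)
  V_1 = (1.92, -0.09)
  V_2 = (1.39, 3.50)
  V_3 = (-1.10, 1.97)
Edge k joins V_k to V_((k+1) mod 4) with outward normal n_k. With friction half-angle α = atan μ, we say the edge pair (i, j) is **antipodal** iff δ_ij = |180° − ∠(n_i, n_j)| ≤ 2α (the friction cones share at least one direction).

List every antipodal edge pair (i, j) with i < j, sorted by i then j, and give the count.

count = 3; pairs: (0,2), (0,3), (1,3)

α = atan 0.55 = 28.81°;  2α = 57.62°
n_0 = (+0.8297, -0.5581)
n_1 = (+0.9893, +0.1460)
n_2 = (-0.5235, +0.8520)
n_3 = (-0.9897, -0.1432)
  (0,1): δ = 137.67°  ·
  (0,2): δ = 24.50°  ✓
  (0,3): δ = 42.16°  ✓
  (1,2): δ = 66.83°  ·
  (1,3): δ = 0.16°  ✓
  (2,3): δ = 113.33°  ·
antipodal pairs: 3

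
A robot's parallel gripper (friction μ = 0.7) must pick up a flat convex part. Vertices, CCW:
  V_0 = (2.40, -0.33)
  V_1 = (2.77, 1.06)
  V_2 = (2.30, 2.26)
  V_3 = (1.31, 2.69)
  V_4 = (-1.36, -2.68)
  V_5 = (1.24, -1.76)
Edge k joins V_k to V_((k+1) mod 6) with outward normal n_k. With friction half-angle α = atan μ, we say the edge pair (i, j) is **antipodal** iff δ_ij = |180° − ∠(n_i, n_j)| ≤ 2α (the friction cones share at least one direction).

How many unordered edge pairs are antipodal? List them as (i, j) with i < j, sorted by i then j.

α = atan 0.7 = 34.99°;  2α = 69.98°
n_0 = (+0.9664, -0.2572)
n_1 = (+0.9311, +0.3647)
n_2 = (+0.3984, +0.9172)
n_3 = (-0.8954, +0.4452)
n_4 = (+0.3336, -0.9427)
n_5 = (+0.7766, -0.6300)
  (0,1): δ = 143.71°  ·
  (0,2): δ = 98.57°  ·
  (0,3): δ = 11.53°  ✓
  (0,4): δ = 124.39°  ·
  (0,5): δ = 155.86°  ·
  (1,2): δ = 134.87°  ·
  (1,3): δ = 47.83°  ✓
  (1,4): δ = 88.10°  ·
  (1,5): δ = 119.56°  ·
  (2,3): δ = 92.96°  ·
  (2,4): δ = 42.96°  ✓
  (2,5): δ = 74.43°  ·
  (3,4): δ = 44.08°  ✓
  (3,5): δ = 12.61°  ✓
  (4,5): δ = 148.53°  ·
antipodal pairs: 5

count = 5; pairs: (0,3), (1,3), (2,4), (3,4), (3,5)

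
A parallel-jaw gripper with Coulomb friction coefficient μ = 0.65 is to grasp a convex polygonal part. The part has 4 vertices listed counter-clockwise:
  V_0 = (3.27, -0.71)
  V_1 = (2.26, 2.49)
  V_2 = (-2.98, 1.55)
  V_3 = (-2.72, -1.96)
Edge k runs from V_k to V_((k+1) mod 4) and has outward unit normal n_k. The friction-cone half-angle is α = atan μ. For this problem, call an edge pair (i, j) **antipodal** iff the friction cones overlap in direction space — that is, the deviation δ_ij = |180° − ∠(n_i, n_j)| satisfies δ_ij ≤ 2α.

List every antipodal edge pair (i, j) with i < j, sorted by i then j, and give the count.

count = 2; pairs: (0,2), (1,3)

α = atan 0.65 = 33.02°;  2α = 66.05°
n_0 = (+0.9536, +0.3010)
n_1 = (-0.1766, +0.9843)
n_2 = (-0.9973, -0.0739)
n_3 = (+0.2043, -0.9789)
  (0,1): δ = 97.35°  ·
  (0,2): δ = 13.28°  ✓
  (0,3): δ = 84.27°  ·
  (1,2): δ = 95.93°  ·
  (1,3): δ = 1.62°  ✓
  (2,3): δ = 82.45°  ·
antipodal pairs: 2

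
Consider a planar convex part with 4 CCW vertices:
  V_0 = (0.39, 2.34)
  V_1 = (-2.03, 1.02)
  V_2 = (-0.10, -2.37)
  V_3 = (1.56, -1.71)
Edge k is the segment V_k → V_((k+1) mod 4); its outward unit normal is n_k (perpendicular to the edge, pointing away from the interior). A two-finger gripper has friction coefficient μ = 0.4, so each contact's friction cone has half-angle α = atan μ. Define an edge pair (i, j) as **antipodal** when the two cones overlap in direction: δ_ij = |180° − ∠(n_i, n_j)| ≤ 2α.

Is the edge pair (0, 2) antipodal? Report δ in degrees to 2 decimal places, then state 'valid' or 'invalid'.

δ = 6.93°, valid

α = atan 0.4 = 21.80°;  2α = 43.60°
edge 0: e_0 = (-2.42, -1.32);  n_0 = (-0.4789, +0.8779)
edge 2: e_2 = (+1.66, +0.66);  n_2 = (+0.3695, -0.9292)
∠(n_0, n_2) = 173.07°
δ = |180° − 173.07°| = 6.93°
6.93° ≤ 2α = 43.60°  →  valid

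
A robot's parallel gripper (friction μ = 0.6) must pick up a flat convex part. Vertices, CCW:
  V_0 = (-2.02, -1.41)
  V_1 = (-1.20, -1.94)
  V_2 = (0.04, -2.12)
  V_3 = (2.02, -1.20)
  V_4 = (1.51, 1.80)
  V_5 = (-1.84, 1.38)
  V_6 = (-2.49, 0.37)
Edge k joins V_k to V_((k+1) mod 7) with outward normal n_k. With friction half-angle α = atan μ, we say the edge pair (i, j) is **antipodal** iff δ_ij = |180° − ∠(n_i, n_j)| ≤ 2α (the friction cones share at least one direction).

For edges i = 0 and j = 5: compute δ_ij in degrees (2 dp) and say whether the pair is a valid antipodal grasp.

α = atan 0.6 = 30.96°;  2α = 61.93°
edge 0: e_0 = (+0.82, -0.53);  n_0 = (-0.5428, -0.8398)
edge 5: e_5 = (-0.65, -1.01);  n_5 = (-0.8409, +0.5412)
∠(n_0, n_5) = 89.89°
δ = |180° − 89.89°| = 90.11°
90.11° > 2α = 61.93°  →  invalid

δ = 90.11°, invalid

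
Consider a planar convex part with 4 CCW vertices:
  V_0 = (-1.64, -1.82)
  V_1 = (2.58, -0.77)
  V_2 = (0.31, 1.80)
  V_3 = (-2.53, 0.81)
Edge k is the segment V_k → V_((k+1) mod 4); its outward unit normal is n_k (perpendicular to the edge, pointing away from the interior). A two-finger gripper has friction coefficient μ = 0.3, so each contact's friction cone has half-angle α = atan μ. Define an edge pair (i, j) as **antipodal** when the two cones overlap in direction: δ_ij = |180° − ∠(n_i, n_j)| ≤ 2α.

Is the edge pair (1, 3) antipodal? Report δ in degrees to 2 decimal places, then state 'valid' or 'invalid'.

δ = 22.76°, valid

α = atan 0.3 = 16.70°;  2α = 33.40°
edge 1: e_1 = (-2.27, +2.57);  n_1 = (+0.7495, +0.6620)
edge 3: e_3 = (+0.89, -2.63);  n_3 = (-0.9472, -0.3205)
∠(n_1, n_3) = 157.24°
δ = |180° − 157.24°| = 22.76°
22.76° ≤ 2α = 33.40°  →  valid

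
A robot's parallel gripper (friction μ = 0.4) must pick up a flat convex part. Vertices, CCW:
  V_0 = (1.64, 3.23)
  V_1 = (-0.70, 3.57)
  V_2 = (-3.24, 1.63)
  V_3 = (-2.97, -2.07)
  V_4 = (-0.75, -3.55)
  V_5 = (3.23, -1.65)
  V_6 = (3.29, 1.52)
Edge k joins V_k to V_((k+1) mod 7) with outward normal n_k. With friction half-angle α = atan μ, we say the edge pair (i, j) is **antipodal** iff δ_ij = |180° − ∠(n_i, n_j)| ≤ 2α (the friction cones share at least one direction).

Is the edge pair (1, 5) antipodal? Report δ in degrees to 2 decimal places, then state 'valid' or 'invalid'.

δ = 51.54°, invalid

α = atan 0.4 = 21.80°;  2α = 43.60°
edge 1: e_1 = (-2.54, -1.94);  n_1 = (-0.6070, +0.7947)
edge 5: e_5 = (+0.06, +3.17);  n_5 = (+0.9998, -0.0189)
∠(n_1, n_5) = 128.46°
δ = |180° − 128.46°| = 51.54°
51.54° > 2α = 43.60°  →  invalid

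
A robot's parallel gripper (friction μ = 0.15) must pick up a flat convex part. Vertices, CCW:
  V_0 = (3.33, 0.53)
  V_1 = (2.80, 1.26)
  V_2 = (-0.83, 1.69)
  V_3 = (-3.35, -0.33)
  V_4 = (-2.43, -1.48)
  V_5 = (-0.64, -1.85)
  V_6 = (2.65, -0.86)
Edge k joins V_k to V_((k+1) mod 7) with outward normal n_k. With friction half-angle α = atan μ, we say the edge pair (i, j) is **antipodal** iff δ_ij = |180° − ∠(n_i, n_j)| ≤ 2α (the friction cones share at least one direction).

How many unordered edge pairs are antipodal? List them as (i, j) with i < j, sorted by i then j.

α = atan 0.15 = 8.53°;  2α = 17.06°
n_0 = (+0.8092, +0.5875)
n_1 = (+0.1176, +0.9931)
n_2 = (-0.6254, +0.7803)
n_3 = (-0.7809, -0.6247)
n_4 = (-0.2024, -0.9793)
n_5 = (+0.2881, -0.9576)
n_6 = (+0.8983, -0.4394)
  (0,1): δ = 132.74°  ·
  (0,2): δ = 87.27°  ·
  (0,3): δ = 2.68°  ✓
  (0,4): δ = 42.34°  ·
  (0,5): δ = 70.77°  ·
  (0,6): δ = 117.95°  ·
  (1,2): δ = 134.53°  ·
  (1,3): δ = 44.58°  ·
  (1,4): δ = 4.92°  ✓
  (1,5): δ = 23.50°  ·
  (1,6): δ = 70.69°  ·
  (2,3): δ = 90.06°  ·
  (2,4): δ = 50.39°  ·
  (2,5): δ = 21.97°  ·
  (2,6): δ = 25.22°  ·
  (3,4): δ = 140.34°  ·
  (3,5): δ = 111.91°  ·
  (3,6): δ = 64.73°  ·
  (4,5): δ = 151.57°  ·
  (4,6): δ = 104.39°  ·
  (5,6): δ = 132.82°  ·
antipodal pairs: 2

count = 2; pairs: (0,3), (1,4)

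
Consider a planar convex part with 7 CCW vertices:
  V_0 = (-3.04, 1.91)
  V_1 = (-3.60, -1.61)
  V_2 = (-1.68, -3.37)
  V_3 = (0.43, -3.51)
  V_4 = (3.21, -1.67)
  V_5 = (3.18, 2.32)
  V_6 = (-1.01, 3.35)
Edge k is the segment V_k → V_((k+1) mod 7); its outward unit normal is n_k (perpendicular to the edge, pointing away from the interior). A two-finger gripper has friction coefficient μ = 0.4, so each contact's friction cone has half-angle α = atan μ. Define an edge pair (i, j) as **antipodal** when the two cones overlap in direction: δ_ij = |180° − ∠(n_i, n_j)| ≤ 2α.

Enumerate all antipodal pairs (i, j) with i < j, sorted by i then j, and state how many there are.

α = atan 0.4 = 21.80°;  2α = 43.60°
n_0 = (-0.9876, +0.1571)
n_1 = (-0.6757, -0.7372)
n_2 = (-0.0662, -0.9978)
n_3 = (+0.5519, -0.8339)
n_4 = (+1.0000, +0.0075)
n_5 = (+0.2387, +0.9711)
n_6 = (-0.5786, +0.8156)
  (0,1): δ = 123.47°  ·
  (0,2): δ = 84.76°  ·
  (0,3): δ = 47.46°  ·
  (0,4): δ = 9.47°  ✓
  (0,5): δ = 85.23°  ·
  (0,6): δ = 134.39°  ·
  (1,2): δ = 141.29°  ·
  (1,3): δ = 103.99°  ·
  (1,4): δ = 47.06°  ·
  (1,5): δ = 28.70°  ✓
  (1,6): δ = 77.86°  ·
  (2,3): δ = 142.70°  ·
  (2,4): δ = 85.77°  ·
  (2,5): δ = 10.01°  ✓
  (2,6): δ = 39.15°  ✓
  (3,4): δ = 123.07°  ·
  (3,5): δ = 47.31°  ·
  (3,6): δ = 1.85°  ✓
  (4,5): δ = 104.24°  ·
  (4,6): δ = 55.08°  ·
  (5,6): δ = 130.84°  ·
antipodal pairs: 5

count = 5; pairs: (0,4), (1,5), (2,5), (2,6), (3,6)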